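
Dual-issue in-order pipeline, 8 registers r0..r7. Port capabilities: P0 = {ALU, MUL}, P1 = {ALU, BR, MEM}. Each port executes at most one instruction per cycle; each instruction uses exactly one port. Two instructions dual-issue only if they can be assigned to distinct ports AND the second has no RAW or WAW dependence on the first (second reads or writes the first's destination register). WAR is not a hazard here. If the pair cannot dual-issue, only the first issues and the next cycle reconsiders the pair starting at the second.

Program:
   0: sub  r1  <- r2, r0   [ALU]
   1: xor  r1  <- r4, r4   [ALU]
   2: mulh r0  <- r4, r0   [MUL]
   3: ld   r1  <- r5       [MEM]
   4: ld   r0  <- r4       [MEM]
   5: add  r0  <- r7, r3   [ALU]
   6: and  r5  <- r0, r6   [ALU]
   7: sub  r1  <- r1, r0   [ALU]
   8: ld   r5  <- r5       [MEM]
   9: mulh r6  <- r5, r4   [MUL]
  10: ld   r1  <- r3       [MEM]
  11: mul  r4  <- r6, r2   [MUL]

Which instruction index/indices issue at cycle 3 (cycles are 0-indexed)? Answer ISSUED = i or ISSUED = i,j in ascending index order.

ISSUED = 4

[0] i0  sub.ALU  -- WAW r1
[1] i1&i2  xor.ALU/mulh.MUL  -- pair
[2] i3  ld.MEM  -- no-port MEM/MEM
[3] i4  ld.MEM  -- WAW r0
[4] i5  add.ALU  -- RAW r0
[5] i6&i7  and.ALU/sub.ALU  -- pair
[6] i8  ld.MEM  -- RAW r5
[7] i9&i10  mulh.MUL/ld.MEM  -- pair
[8] i11  mul.MUL  -- tail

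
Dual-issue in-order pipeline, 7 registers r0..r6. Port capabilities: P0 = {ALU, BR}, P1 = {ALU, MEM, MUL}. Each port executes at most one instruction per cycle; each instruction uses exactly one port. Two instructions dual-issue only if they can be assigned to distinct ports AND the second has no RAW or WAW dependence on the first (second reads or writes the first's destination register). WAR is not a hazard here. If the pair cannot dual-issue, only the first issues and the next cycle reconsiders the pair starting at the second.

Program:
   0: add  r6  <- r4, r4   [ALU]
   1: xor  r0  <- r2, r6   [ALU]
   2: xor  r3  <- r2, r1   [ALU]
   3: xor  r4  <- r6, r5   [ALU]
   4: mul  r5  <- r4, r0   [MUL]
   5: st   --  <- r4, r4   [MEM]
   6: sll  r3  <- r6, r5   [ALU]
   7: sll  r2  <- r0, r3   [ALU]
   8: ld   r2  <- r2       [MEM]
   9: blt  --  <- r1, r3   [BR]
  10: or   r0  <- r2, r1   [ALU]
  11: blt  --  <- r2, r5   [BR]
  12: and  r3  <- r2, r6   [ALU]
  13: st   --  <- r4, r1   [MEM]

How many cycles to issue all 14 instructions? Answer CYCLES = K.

CYCLES = 9

c0: i0 add.ALU  RAW r6
c1: i1+i2 xor.ALU;xor.ALU  dual
c2: i3 xor.ALU  RAW r4
c3: i4 mul.MUL  no-port MUL/MEM
c4: i5+i6 st.MEM;sll.ALU  dual
c5: i7 sll.ALU  RAW+WAW r2
c6: i8+i9 ld.MEM;blt.BR  dual
c7: i10+i11 or.ALU;blt.BR  dual
c8: i12+i13 and.ALU;st.MEM  dual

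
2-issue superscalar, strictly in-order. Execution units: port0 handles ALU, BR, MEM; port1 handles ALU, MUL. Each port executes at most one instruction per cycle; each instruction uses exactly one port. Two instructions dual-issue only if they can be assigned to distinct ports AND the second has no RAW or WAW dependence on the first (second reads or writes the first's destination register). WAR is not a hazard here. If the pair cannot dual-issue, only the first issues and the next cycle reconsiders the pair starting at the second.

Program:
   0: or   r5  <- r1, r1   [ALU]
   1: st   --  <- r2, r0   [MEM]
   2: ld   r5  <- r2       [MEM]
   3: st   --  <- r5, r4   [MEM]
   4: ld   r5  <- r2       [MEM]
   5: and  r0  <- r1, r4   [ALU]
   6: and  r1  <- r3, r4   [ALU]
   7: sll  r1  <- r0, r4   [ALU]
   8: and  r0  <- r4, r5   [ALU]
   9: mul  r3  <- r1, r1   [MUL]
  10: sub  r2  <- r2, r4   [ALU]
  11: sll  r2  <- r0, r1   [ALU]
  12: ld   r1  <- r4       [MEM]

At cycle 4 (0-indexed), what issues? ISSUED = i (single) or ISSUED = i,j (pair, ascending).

[0] i0,i1  or st  -- 2-wide
[1] i2  ld  -- no-port MEM/MEM
[2] i3  st  -- no-port MEM/MEM
[3] i4,i5  ld and  -- 2-wide
[4] i6  and  -- WAW r1
[5] i7,i8  sll and  -- 2-wide
[6] i9,i10  mul sub  -- 2-wide
[7] i11,i12  sll ld  -- 2-wide

ISSUED = 6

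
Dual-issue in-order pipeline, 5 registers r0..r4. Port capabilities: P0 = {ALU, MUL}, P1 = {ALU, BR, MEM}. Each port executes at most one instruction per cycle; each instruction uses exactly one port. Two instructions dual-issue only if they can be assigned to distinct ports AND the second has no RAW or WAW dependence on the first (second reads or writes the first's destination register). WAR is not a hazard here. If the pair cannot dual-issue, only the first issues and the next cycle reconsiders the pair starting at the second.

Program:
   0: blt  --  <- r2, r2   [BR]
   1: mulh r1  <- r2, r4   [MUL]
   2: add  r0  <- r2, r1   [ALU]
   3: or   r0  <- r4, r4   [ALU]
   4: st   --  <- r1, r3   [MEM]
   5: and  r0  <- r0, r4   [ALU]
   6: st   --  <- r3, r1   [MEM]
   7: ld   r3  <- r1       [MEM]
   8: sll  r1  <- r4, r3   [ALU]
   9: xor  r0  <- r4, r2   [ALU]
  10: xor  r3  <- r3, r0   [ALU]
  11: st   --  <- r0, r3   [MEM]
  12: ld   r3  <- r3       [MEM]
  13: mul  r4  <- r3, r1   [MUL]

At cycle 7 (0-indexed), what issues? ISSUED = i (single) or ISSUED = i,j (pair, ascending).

ISSUED = 11

c0: i0,i1 blt.BR mulh.MUL  pair
c1: i2 add.ALU  WAW r0
c2: i3,i4 or.ALU st.MEM  pair
c3: i5,i6 and.ALU st.MEM  pair
c4: i7 ld.MEM  RAW r3
c5: i8,i9 sll.ALU xor.ALU  pair
c6: i10 xor.ALU  RAW r3
c7: i11 st.MEM  no-port MEM/MEM
c8: i12 ld.MEM  RAW r3
c9: i13 mul.MUL  tail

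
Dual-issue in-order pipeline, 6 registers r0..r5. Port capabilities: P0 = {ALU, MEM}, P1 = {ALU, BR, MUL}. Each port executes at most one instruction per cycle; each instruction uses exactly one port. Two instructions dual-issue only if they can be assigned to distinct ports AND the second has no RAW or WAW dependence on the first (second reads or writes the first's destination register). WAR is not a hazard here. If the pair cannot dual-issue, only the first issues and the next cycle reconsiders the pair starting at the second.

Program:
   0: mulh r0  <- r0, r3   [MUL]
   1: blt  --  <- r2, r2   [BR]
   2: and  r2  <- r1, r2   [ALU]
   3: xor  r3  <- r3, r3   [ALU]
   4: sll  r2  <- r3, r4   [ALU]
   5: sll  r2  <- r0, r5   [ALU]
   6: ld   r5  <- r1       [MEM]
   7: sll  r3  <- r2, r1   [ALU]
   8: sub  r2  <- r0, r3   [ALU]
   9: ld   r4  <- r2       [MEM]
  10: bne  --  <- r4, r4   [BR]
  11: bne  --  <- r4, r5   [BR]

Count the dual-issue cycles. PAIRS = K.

c0: i0 mulh.MUL  no-port MUL/BR
c1: i1,i2 blt.BR and.ALU  2-wide
c2: i3 xor.ALU  RAW r3
c3: i4 sll.ALU  WAW r2
c4: i5,i6 sll.ALU ld.MEM  2-wide
c5: i7 sll.ALU  RAW r3
c6: i8 sub.ALU  RAW r2
c7: i9 ld.MEM  RAW r4
c8: i10 bne.BR  no-port BR/BR
c9: i11 bne.BR  tail

PAIRS = 2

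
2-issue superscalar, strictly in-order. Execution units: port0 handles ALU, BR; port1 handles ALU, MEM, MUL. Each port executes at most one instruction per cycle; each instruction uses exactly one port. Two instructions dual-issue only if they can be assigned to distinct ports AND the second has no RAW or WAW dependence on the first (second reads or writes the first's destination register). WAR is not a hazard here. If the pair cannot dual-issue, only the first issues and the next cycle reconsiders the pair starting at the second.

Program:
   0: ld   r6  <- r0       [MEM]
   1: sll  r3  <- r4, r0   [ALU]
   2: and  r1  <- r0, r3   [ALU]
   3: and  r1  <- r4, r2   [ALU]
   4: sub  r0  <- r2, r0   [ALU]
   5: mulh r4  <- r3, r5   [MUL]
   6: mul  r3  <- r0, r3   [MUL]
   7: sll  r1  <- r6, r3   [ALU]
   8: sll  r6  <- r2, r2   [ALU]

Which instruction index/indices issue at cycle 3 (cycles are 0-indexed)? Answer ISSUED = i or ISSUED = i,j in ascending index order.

ISSUED = 5

0. ld+sll @i0&i1  | 2-wide
1. and @i2  | WAW r1
2. and+sub @i3&i4  | 2-wide
3. mulh @i5  | no-port MUL/MUL
4. mul @i6  | RAW r3
5. sll+sll @i7&i8  | 2-wide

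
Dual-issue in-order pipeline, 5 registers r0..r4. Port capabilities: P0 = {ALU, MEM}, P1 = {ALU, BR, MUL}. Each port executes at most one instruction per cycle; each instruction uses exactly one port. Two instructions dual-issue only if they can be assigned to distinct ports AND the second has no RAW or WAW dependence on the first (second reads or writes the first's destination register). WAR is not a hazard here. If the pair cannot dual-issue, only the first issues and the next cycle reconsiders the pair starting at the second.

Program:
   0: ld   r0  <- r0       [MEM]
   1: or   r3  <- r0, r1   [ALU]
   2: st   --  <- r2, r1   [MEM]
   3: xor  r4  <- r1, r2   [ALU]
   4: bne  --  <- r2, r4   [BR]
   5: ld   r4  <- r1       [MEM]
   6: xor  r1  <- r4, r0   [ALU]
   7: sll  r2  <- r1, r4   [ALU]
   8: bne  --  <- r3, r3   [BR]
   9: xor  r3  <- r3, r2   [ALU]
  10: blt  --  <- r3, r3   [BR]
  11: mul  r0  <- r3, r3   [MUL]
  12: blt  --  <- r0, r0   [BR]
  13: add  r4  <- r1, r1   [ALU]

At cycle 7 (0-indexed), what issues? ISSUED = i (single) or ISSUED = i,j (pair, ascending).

ISSUED = 10

#0 head=0: ld i0 RAW r0
#1 head=1: or;st i1/i2 pair
#2 head=3: xor i3 RAW r4
#3 head=4: bne;ld i4/i5 pair
#4 head=6: xor i6 RAW r1
#5 head=7: sll;bne i7/i8 pair
#6 head=9: xor i9 RAW r3
#7 head=10: blt i10 no-port BR/MUL
#8 head=11: mul i11 no-port MUL/BR
#9 head=12: blt;add i12/i13 pair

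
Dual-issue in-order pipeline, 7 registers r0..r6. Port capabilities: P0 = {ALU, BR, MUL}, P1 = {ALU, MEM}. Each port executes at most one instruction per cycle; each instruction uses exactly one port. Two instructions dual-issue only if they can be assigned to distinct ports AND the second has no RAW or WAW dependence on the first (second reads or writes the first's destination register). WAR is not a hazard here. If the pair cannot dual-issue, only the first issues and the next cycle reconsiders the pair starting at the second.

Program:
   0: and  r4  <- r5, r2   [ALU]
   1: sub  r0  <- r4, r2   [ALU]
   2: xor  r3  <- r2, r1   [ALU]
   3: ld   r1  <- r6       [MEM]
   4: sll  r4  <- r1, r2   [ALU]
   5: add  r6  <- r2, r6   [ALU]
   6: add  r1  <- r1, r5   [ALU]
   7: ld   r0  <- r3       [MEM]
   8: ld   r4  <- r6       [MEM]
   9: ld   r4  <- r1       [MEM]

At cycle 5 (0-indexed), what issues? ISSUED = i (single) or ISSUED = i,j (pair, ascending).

ISSUED = 8

[0] i0  and  -- RAW r4
[1] i1,i2  sub;xor  -- pair
[2] i3  ld  -- RAW r1
[3] i4,i5  sll;add  -- pair
[4] i6,i7  add;ld  -- pair
[5] i8  ld  -- no-port MEM/MEM
[6] i9  ld  -- tail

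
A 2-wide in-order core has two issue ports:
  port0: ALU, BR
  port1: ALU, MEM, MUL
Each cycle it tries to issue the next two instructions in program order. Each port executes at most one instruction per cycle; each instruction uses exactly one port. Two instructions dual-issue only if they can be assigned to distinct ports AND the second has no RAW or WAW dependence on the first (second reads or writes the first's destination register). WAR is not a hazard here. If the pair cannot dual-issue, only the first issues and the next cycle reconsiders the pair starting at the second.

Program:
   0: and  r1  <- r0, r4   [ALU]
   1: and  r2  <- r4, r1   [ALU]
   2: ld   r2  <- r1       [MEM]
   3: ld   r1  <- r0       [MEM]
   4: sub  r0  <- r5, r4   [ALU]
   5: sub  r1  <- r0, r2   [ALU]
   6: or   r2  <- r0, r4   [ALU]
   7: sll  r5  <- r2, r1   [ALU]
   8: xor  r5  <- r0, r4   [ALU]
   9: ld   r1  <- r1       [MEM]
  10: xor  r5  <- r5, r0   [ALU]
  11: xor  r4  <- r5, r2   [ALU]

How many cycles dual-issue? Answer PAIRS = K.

  cy0 -> i0 (and) RAW r1
  cy1 -> i1 (and) WAW r2
  cy2 -> i2 (ld) no-port MEM/MEM
  cy3 -> i3/i4 (ld+sub) pair
  cy4 -> i5/i6 (sub+or) pair
  cy5 -> i7 (sll) WAW r5
  cy6 -> i8/i9 (xor+ld) pair
  cy7 -> i10 (xor) RAW r5
  cy8 -> i11 (xor) tail

PAIRS = 3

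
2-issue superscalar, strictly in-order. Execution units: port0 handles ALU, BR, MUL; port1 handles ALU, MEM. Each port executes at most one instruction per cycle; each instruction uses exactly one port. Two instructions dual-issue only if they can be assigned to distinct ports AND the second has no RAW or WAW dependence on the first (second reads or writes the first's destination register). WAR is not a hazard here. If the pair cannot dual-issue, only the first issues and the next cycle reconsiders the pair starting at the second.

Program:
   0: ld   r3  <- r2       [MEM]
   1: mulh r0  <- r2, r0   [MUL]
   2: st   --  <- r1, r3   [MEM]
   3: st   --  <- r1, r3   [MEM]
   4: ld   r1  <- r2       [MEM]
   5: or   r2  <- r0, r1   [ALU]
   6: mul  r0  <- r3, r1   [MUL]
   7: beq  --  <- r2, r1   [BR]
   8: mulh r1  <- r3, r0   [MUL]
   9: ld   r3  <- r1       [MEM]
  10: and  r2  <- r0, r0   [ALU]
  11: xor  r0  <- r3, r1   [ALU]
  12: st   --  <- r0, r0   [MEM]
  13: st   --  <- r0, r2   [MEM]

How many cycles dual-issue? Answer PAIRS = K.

t=0 i0,i1:ld.MEM mulh.MUL ; 2-wide
t=1 i2:st.MEM ; no-port MEM/MEM
t=2 i3:st.MEM ; no-port MEM/MEM
t=3 i4:ld.MEM ; RAW r1
t=4 i5,i6:or.ALU mul.MUL ; 2-wide
t=5 i7:beq.BR ; no-port BR/MUL
t=6 i8:mulh.MUL ; RAW r1
t=7 i9,i10:ld.MEM and.ALU ; 2-wide
t=8 i11:xor.ALU ; RAW r0
t=9 i12:st.MEM ; no-port MEM/MEM
t=10 i13:st.MEM ; tail

PAIRS = 3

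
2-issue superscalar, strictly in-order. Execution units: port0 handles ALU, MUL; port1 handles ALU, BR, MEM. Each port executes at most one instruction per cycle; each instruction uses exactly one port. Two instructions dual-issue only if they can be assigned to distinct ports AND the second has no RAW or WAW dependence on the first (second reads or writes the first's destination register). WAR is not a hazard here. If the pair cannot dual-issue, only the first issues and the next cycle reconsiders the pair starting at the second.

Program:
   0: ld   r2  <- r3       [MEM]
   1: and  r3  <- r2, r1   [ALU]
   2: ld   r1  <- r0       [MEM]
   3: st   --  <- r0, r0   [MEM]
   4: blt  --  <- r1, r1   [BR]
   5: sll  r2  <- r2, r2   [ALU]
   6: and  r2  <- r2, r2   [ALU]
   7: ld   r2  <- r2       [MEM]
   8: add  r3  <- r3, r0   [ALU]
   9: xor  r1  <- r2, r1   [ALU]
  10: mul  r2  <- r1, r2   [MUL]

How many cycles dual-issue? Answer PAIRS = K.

  cy0 -> i0 (ld) RAW r2
  cy1 -> i1/i2 (and/ld) pair
  cy2 -> i3 (st) no-port MEM/BR
  cy3 -> i4/i5 (blt/sll) pair
  cy4 -> i6 (and) RAW+WAW r2
  cy5 -> i7/i8 (ld/add) pair
  cy6 -> i9 (xor) RAW r1
  cy7 -> i10 (mul) tail

PAIRS = 3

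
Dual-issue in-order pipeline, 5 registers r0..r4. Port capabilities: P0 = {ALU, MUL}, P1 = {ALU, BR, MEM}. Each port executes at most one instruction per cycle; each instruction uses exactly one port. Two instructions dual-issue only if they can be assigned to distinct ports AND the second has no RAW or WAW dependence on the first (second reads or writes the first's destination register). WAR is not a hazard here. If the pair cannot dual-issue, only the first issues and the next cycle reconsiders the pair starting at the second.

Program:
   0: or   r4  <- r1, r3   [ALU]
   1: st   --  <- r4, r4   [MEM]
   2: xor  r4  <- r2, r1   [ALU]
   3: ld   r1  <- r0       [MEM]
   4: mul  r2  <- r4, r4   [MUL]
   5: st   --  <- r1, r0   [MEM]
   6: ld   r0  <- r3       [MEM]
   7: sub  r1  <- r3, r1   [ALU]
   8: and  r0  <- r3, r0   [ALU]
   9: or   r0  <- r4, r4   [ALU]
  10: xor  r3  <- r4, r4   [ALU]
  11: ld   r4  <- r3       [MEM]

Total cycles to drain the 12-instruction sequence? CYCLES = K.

CYCLES = 8

[0] i0  or.ALU  -- RAW r4
[1] i1+i2  st.MEM/xor.ALU  -- dual
[2] i3+i4  ld.MEM/mul.MUL  -- dual
[3] i5  st.MEM  -- no-port MEM/MEM
[4] i6+i7  ld.MEM/sub.ALU  -- dual
[5] i8  and.ALU  -- WAW r0
[6] i9+i10  or.ALU/xor.ALU  -- dual
[7] i11  ld.MEM  -- tail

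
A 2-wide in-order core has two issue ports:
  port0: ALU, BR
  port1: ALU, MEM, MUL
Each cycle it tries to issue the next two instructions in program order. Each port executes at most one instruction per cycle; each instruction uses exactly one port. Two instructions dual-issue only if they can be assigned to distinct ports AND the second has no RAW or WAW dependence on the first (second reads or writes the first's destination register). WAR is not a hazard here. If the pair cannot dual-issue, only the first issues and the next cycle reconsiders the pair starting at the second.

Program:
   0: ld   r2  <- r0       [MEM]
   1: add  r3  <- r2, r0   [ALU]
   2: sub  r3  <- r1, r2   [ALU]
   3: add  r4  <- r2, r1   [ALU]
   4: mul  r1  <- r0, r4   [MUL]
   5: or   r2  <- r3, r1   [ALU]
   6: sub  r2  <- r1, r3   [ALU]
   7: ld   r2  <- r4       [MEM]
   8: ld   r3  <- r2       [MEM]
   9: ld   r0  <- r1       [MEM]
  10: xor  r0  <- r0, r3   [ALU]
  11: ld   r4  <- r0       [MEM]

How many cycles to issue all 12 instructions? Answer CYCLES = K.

c0: i0 ld.MEM  RAW r2
c1: i1 add.ALU  WAW r3
c2: i2&i3 sub.ALU/add.ALU  2-wide
c3: i4 mul.MUL  RAW r1
c4: i5 or.ALU  WAW r2
c5: i6 sub.ALU  WAW r2
c6: i7 ld.MEM  no-port MEM/MEM
c7: i8 ld.MEM  no-port MEM/MEM
c8: i9 ld.MEM  RAW+WAW r0
c9: i10 xor.ALU  RAW r0
c10: i11 ld.MEM  tail

CYCLES = 11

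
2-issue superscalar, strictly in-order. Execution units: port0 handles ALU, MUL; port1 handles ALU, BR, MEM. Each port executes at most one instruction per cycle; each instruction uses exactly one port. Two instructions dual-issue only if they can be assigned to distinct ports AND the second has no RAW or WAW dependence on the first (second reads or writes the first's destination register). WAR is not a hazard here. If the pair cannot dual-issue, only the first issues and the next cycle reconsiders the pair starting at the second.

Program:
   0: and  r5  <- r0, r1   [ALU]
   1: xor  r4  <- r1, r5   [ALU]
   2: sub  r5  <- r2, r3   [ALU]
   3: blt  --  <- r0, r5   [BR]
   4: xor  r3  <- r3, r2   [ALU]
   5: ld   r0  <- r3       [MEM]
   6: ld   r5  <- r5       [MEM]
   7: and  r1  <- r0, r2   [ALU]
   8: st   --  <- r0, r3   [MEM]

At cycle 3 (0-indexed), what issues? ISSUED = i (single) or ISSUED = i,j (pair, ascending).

#0 head=0: and i0 RAW r5
#1 head=1: xor+sub i1+i2 dual
#2 head=3: blt+xor i3+i4 dual
#3 head=5: ld i5 no-port MEM/MEM
#4 head=6: ld+and i6+i7 dual
#5 head=8: st i8 tail

ISSUED = 5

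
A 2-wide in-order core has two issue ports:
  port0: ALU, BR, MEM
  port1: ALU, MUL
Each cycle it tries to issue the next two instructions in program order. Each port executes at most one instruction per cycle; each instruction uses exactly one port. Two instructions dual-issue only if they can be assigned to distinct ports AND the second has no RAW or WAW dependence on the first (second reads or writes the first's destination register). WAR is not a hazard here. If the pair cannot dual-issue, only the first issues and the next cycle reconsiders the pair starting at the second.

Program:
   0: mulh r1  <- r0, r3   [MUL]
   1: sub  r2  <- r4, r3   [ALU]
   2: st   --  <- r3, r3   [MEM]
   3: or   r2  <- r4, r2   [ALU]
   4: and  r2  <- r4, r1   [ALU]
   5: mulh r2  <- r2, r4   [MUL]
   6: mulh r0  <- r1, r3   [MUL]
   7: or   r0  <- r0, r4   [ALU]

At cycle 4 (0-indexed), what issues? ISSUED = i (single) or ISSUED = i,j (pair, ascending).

t=0 i0&i1:mulh+sub ; 2-wide
t=1 i2&i3:st+or ; 2-wide
t=2 i4:and ; RAW+WAW r2
t=3 i5:mulh ; no-port MUL/MUL
t=4 i6:mulh ; RAW+WAW r0
t=5 i7:or ; tail

ISSUED = 6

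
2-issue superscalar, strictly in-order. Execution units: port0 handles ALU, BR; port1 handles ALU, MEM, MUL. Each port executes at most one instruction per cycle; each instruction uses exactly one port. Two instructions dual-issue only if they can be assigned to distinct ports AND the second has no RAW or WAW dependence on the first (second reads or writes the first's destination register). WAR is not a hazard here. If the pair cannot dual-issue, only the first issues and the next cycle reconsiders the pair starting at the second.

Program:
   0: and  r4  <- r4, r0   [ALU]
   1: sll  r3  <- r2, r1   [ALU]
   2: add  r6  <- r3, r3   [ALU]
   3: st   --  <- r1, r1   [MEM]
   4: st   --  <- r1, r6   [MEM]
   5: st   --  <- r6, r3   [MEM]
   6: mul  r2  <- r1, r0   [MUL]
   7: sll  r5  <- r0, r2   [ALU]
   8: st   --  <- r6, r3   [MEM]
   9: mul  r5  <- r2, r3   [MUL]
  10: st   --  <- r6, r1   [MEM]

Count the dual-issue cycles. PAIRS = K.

c0: i0/i1 and.ALU/sll.ALU  dual
c1: i2/i3 add.ALU/st.MEM  dual
c2: i4 st.MEM  no-port MEM/MEM
c3: i5 st.MEM  no-port MEM/MUL
c4: i6 mul.MUL  RAW r2
c5: i7/i8 sll.ALU/st.MEM  dual
c6: i9 mul.MUL  no-port MUL/MEM
c7: i10 st.MEM  tail

PAIRS = 3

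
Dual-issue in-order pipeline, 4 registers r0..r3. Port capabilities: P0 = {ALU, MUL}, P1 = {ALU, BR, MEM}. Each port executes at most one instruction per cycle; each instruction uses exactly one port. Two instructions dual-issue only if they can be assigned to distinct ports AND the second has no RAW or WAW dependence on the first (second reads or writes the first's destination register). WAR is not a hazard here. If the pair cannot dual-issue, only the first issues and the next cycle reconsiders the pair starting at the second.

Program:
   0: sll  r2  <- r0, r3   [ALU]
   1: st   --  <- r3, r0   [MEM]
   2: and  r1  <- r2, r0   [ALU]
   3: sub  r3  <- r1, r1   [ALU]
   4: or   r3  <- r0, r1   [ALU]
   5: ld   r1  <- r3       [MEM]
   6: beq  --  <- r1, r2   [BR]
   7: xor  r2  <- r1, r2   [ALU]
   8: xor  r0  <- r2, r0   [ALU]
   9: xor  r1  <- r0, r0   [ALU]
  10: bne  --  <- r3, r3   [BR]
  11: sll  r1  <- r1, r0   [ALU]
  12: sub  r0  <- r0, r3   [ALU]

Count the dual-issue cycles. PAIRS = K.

PAIRS = 4

c0: i0+i1 sll;st  pair
c1: i2 and  RAW r1
c2: i3 sub  WAW r3
c3: i4 or  RAW r3
c4: i5 ld  no-port MEM/BR
c5: i6+i7 beq;xor  pair
c6: i8 xor  RAW r0
c7: i9+i10 xor;bne  pair
c8: i11+i12 sll;sub  pair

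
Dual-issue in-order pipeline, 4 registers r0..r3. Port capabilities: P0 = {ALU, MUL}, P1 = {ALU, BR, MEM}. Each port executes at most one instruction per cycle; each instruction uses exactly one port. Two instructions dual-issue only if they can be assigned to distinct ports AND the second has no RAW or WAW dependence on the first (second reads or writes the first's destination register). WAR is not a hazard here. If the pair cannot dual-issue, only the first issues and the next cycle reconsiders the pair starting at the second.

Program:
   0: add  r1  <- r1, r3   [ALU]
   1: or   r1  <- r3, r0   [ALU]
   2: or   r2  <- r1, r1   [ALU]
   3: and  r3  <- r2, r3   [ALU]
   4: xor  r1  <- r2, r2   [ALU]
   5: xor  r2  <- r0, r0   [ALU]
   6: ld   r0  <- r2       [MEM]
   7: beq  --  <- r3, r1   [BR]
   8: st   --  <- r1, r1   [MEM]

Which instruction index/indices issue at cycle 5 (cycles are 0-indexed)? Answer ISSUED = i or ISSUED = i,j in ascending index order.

  cy0 -> i0 (add) WAW r1
  cy1 -> i1 (or) RAW r1
  cy2 -> i2 (or) RAW r2
  cy3 -> i3/i4 (and;xor) dual
  cy4 -> i5 (xor) RAW r2
  cy5 -> i6 (ld) no-port MEM/BR
  cy6 -> i7 (beq) no-port BR/MEM
  cy7 -> i8 (st) tail

ISSUED = 6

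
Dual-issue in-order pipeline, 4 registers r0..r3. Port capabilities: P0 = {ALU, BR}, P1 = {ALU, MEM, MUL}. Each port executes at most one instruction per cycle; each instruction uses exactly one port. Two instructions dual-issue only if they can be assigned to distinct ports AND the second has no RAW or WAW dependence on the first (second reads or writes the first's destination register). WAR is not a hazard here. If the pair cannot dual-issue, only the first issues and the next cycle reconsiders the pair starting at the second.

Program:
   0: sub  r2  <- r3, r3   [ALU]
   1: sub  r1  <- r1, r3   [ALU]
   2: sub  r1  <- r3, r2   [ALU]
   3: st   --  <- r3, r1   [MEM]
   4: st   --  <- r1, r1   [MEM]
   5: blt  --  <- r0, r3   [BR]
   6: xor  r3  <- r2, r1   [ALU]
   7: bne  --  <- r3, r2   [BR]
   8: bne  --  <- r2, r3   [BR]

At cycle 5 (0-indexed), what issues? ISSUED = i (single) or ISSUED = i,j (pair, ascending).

ISSUED = 7

  cy0 -> i0/i1 (sub.ALU/sub.ALU) pair
  cy1 -> i2 (sub.ALU) RAW r1
  cy2 -> i3 (st.MEM) no-port MEM/MEM
  cy3 -> i4/i5 (st.MEM/blt.BR) pair
  cy4 -> i6 (xor.ALU) RAW r3
  cy5 -> i7 (bne.BR) no-port BR/BR
  cy6 -> i8 (bne.BR) tail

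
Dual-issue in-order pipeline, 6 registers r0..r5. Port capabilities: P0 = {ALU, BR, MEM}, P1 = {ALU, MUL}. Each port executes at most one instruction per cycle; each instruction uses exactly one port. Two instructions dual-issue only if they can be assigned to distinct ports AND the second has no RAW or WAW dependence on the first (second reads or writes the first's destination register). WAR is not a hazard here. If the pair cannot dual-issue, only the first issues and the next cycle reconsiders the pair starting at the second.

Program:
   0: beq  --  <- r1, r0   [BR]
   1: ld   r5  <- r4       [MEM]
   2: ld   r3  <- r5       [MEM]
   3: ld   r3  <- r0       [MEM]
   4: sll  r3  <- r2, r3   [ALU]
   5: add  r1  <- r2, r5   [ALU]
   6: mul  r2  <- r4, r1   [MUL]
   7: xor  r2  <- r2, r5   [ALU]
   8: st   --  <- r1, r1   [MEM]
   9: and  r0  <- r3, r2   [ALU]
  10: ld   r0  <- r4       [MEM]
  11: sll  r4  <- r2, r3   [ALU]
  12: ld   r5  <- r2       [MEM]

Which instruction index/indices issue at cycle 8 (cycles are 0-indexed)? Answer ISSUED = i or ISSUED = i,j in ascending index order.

#0 head=0: beq.BR i0 no-port BR/MEM
#1 head=1: ld.MEM i1 no-port MEM/MEM
#2 head=2: ld.MEM i2 no-port MEM/MEM
#3 head=3: ld.MEM i3 RAW+WAW r3
#4 head=4: sll.ALU+add.ALU i4,i5 2-wide
#5 head=6: mul.MUL i6 RAW+WAW r2
#6 head=7: xor.ALU+st.MEM i7,i8 2-wide
#7 head=9: and.ALU i9 WAW r0
#8 head=10: ld.MEM+sll.ALU i10,i11 2-wide
#9 head=12: ld.MEM i12 tail

ISSUED = 10,11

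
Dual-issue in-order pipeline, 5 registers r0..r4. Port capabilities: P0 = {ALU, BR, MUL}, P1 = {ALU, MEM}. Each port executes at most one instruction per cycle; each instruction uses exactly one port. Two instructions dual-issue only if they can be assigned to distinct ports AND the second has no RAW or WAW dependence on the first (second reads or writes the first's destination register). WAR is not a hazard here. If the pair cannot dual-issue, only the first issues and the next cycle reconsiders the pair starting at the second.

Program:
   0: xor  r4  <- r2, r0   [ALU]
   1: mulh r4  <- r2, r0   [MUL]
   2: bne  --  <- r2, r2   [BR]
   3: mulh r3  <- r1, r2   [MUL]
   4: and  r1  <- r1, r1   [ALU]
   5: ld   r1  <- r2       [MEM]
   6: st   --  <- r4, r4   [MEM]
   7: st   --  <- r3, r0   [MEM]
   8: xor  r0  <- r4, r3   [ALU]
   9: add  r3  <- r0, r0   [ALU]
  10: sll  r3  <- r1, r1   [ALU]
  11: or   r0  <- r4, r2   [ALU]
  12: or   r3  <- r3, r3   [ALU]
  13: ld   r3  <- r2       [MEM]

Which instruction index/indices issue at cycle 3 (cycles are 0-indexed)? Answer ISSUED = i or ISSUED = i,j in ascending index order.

ISSUED = 3,4

t=0 i0:xor ; WAW r4
t=1 i1:mulh ; no-port MUL/BR
t=2 i2:bne ; no-port BR/MUL
t=3 i3,i4:mulh+and ; pair
t=4 i5:ld ; no-port MEM/MEM
t=5 i6:st ; no-port MEM/MEM
t=6 i7,i8:st+xor ; pair
t=7 i9:add ; WAW r3
t=8 i10,i11:sll+or ; pair
t=9 i12:or ; WAW r3
t=10 i13:ld ; tail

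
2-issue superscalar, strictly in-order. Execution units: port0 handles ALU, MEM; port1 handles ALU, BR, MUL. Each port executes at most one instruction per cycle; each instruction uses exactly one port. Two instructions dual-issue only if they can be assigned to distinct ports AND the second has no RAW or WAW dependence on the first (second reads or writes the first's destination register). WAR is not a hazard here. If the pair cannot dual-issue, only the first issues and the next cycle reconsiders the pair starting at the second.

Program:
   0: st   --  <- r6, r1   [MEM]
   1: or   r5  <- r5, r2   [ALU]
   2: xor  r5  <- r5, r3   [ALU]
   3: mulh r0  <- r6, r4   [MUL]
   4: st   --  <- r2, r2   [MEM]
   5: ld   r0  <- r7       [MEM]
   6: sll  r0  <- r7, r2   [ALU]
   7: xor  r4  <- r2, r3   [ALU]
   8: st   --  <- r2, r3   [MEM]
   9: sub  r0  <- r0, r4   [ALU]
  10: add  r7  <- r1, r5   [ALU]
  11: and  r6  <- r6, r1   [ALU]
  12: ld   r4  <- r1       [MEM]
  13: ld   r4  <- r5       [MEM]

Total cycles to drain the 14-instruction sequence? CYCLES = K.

CYCLES = 9

t=0 i0/i1:st+or ; 2-wide
t=1 i2/i3:xor+mulh ; 2-wide
t=2 i4:st ; no-port MEM/MEM
t=3 i5:ld ; WAW r0
t=4 i6/i7:sll+xor ; 2-wide
t=5 i8/i9:st+sub ; 2-wide
t=6 i10/i11:add+and ; 2-wide
t=7 i12:ld ; no-port MEM/MEM
t=8 i13:ld ; tail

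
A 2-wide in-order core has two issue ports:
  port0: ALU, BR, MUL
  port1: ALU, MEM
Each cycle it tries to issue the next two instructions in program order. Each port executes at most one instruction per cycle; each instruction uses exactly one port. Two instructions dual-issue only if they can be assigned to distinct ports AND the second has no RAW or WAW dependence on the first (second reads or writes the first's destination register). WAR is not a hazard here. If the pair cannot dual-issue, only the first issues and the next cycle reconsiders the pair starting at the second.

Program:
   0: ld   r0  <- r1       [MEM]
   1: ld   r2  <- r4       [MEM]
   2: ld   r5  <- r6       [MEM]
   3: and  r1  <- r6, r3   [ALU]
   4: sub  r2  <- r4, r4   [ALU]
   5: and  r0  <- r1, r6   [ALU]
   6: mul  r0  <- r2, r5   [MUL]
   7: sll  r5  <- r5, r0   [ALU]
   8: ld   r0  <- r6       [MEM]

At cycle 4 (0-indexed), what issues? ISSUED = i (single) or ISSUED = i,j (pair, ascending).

ISSUED = 6

0. ld @i0  | no-port MEM/MEM
1. ld @i1  | no-port MEM/MEM
2. ld;and @i2/i3  | 2-wide
3. sub;and @i4/i5  | 2-wide
4. mul @i6  | RAW r0
5. sll;ld @i7/i8  | 2-wide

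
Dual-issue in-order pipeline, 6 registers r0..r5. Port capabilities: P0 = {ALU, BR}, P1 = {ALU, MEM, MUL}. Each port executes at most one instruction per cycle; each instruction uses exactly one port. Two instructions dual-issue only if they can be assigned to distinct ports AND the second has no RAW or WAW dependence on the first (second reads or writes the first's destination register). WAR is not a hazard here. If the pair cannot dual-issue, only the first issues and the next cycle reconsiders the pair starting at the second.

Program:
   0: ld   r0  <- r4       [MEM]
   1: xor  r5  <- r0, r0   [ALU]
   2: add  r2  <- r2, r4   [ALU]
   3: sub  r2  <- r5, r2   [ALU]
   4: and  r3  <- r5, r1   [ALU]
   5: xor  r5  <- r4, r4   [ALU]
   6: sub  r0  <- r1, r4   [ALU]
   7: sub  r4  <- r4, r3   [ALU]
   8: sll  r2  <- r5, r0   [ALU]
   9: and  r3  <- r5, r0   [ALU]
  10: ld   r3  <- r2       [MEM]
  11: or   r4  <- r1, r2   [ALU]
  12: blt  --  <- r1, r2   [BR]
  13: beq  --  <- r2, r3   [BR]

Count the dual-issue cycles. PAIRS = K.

0. ld @i0  | RAW r0
1. xor/add @i1,i2  | dual
2. sub/and @i3,i4  | dual
3. xor/sub @i5,i6  | dual
4. sub/sll @i7,i8  | dual
5. and @i9  | WAW r3
6. ld/or @i10,i11  | dual
7. blt @i12  | no-port BR/BR
8. beq @i13  | tail

PAIRS = 5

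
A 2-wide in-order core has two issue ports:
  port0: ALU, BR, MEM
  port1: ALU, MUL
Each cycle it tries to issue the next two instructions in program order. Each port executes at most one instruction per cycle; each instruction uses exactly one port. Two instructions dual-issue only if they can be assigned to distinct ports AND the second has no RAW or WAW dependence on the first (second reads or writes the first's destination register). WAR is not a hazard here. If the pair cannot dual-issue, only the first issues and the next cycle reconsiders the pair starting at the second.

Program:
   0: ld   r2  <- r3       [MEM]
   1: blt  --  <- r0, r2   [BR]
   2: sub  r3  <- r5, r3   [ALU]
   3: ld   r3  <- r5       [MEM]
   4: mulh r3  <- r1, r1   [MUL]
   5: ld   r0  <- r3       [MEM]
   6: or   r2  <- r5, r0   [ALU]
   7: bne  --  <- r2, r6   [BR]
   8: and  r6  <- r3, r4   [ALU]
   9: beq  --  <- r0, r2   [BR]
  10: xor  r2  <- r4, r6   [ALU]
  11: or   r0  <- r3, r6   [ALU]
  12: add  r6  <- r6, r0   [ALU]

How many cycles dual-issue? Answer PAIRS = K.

PAIRS = 3

  cy0 -> i0 (ld.MEM) no-port MEM/BR
  cy1 -> i1/i2 (blt.BR+sub.ALU) pair
  cy2 -> i3 (ld.MEM) WAW r3
  cy3 -> i4 (mulh.MUL) RAW r3
  cy4 -> i5 (ld.MEM) RAW r0
  cy5 -> i6 (or.ALU) RAW r2
  cy6 -> i7/i8 (bne.BR+and.ALU) pair
  cy7 -> i9/i10 (beq.BR+xor.ALU) pair
  cy8 -> i11 (or.ALU) RAW r0
  cy9 -> i12 (add.ALU) tail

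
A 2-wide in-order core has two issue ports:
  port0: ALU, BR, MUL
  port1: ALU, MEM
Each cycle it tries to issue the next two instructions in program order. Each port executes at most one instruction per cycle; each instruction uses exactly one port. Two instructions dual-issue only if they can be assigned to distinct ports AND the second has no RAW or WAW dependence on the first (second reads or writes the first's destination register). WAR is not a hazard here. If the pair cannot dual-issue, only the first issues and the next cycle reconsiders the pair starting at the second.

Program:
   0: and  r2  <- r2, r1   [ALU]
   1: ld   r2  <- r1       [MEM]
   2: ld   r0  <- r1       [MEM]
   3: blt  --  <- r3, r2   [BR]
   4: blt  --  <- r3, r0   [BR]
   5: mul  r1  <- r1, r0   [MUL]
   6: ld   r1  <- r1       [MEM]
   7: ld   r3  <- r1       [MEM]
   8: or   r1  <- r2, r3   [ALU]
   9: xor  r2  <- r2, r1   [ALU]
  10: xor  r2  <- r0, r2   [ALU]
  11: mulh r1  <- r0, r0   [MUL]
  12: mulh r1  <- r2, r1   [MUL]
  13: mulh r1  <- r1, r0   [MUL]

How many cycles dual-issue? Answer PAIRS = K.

PAIRS = 2

t=0 i0:and.ALU ; WAW r2
t=1 i1:ld.MEM ; no-port MEM/MEM
t=2 i2,i3:ld.MEM;blt.BR ; 2-wide
t=3 i4:blt.BR ; no-port BR/MUL
t=4 i5:mul.MUL ; RAW+WAW r1
t=5 i6:ld.MEM ; no-port MEM/MEM
t=6 i7:ld.MEM ; RAW r3
t=7 i8:or.ALU ; RAW r1
t=8 i9:xor.ALU ; RAW+WAW r2
t=9 i10,i11:xor.ALU;mulh.MUL ; 2-wide
t=10 i12:mulh.MUL ; no-port MUL/MUL
t=11 i13:mulh.MUL ; tail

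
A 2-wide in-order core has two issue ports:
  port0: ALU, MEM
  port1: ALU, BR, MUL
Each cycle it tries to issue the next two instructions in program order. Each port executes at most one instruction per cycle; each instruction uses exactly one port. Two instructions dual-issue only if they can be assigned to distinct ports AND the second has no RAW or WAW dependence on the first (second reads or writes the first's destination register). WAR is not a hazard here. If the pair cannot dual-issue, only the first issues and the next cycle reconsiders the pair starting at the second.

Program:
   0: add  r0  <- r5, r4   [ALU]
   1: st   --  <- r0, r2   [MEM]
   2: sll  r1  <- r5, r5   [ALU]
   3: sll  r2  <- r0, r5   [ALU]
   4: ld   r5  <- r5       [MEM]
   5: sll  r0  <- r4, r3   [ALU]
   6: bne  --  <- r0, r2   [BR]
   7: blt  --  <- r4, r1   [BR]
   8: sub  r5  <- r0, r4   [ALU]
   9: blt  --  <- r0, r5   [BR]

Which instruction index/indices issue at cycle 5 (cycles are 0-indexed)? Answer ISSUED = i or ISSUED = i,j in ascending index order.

ISSUED = 7,8

  cy0 -> i0 (add) RAW r0
  cy1 -> i1&i2 (st sll) pair
  cy2 -> i3&i4 (sll ld) pair
  cy3 -> i5 (sll) RAW r0
  cy4 -> i6 (bne) no-port BR/BR
  cy5 -> i7&i8 (blt sub) pair
  cy6 -> i9 (blt) tail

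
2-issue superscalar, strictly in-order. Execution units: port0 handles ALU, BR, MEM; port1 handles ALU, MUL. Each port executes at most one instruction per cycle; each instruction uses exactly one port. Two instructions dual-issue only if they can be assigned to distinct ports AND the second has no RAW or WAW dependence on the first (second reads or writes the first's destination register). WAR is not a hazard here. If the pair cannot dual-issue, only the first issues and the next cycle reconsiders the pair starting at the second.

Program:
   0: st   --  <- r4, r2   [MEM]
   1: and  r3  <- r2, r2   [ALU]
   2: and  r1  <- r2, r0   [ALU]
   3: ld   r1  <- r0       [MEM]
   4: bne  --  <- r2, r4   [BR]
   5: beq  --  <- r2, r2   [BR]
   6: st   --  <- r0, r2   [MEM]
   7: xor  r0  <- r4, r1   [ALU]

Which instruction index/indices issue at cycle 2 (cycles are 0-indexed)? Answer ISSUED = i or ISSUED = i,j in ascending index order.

c0: i0&i1 st;and  2-wide
c1: i2 and  WAW r1
c2: i3 ld  no-port MEM/BR
c3: i4 bne  no-port BR/BR
c4: i5 beq  no-port BR/MEM
c5: i6&i7 st;xor  2-wide

ISSUED = 3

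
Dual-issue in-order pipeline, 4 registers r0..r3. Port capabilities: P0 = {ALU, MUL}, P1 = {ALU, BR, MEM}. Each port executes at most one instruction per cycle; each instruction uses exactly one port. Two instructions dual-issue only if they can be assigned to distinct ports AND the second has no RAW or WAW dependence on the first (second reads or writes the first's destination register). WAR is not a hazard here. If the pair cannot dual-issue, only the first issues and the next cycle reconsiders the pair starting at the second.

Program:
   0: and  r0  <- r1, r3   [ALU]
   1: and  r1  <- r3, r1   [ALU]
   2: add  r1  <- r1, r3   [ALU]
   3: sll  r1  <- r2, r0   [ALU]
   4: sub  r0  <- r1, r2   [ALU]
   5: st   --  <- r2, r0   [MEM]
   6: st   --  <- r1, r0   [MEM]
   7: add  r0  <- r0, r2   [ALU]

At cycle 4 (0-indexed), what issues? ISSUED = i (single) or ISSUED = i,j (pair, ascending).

  cy0 -> i0/i1 (and.ALU;and.ALU) 2-wide
  cy1 -> i2 (add.ALU) WAW r1
  cy2 -> i3 (sll.ALU) RAW r1
  cy3 -> i4 (sub.ALU) RAW r0
  cy4 -> i5 (st.MEM) no-port MEM/MEM
  cy5 -> i6/i7 (st.MEM;add.ALU) 2-wide

ISSUED = 5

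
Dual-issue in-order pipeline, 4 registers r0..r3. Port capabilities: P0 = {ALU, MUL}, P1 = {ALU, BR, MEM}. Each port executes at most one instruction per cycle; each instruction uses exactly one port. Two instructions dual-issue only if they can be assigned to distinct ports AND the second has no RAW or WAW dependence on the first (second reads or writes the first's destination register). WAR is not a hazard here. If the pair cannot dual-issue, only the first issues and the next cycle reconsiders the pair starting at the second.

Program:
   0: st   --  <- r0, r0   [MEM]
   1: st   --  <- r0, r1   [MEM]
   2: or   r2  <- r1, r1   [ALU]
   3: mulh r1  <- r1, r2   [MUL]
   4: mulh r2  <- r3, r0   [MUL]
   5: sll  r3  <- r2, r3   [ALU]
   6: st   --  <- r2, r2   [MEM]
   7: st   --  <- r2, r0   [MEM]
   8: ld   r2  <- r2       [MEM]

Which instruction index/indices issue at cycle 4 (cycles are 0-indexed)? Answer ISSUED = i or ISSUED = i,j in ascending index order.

t=0 i0:st.MEM ; no-port MEM/MEM
t=1 i1+i2:st.MEM+or.ALU ; dual
t=2 i3:mulh.MUL ; no-port MUL/MUL
t=3 i4:mulh.MUL ; RAW r2
t=4 i5+i6:sll.ALU+st.MEM ; dual
t=5 i7:st.MEM ; no-port MEM/MEM
t=6 i8:ld.MEM ; tail

ISSUED = 5,6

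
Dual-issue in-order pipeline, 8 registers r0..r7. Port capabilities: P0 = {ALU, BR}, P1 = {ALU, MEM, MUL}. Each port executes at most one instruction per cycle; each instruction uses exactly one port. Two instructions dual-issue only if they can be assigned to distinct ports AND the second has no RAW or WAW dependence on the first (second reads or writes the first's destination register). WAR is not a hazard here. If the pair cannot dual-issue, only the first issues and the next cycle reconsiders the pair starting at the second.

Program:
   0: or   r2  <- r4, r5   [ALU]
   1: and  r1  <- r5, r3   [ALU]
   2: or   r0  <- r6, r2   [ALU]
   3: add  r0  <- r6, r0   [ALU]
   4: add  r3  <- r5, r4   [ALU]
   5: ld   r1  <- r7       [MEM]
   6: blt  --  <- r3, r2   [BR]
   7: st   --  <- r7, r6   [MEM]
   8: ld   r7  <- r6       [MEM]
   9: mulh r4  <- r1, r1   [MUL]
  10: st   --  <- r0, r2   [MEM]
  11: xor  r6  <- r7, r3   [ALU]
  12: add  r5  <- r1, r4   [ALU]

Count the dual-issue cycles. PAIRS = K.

0. or;and @i0+i1  | 2-wide
1. or @i2  | RAW+WAW r0
2. add;add @i3+i4  | 2-wide
3. ld;blt @i5+i6  | 2-wide
4. st @i7  | no-port MEM/MEM
5. ld @i8  | no-port MEM/MUL
6. mulh @i9  | no-port MUL/MEM
7. st;xor @i10+i11  | 2-wide
8. add @i12  | tail

PAIRS = 4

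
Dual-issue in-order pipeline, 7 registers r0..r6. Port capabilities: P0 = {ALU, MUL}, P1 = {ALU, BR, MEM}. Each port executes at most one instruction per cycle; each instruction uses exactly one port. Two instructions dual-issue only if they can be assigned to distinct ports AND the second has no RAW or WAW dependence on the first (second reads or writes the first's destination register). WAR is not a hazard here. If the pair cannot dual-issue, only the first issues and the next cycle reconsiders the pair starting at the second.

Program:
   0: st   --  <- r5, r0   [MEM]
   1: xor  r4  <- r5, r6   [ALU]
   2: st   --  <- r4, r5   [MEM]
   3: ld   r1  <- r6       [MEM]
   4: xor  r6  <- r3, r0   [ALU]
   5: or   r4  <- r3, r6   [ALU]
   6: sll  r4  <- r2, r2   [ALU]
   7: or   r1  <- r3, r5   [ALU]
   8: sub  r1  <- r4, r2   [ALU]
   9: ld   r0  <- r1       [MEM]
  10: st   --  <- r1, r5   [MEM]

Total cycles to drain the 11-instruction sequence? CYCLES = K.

  cy0 -> i0,i1 (st xor) 2-wide
  cy1 -> i2 (st) no-port MEM/MEM
  cy2 -> i3,i4 (ld xor) 2-wide
  cy3 -> i5 (or) WAW r4
  cy4 -> i6,i7 (sll or) 2-wide
  cy5 -> i8 (sub) RAW r1
  cy6 -> i9 (ld) no-port MEM/MEM
  cy7 -> i10 (st) tail

CYCLES = 8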